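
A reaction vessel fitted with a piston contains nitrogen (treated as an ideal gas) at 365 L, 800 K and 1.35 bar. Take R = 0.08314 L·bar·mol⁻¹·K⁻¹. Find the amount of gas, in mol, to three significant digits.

n ≈ 7.41 mol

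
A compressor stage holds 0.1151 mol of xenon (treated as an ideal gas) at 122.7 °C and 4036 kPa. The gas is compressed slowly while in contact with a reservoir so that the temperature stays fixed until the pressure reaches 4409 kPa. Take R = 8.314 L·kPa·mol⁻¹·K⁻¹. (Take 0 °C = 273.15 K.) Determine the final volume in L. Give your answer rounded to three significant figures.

Convert: T₁ = 395.8 K.
From PV = nRT: V₁ = nRT₁/P₁ = 0.09386 L.
T constant ⇒ Boyle's law P V = const: T₂ = T₁; V₂ = V₁·(P₁/P₂) = 0.08592 L.

V₂ ≈ 0.0859 L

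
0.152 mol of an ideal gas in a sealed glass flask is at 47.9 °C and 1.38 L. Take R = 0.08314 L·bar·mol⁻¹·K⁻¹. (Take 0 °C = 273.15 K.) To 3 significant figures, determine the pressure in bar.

Convert: T = 321.05 K.
PV = nRT ⇒ P = nRT/V = (0.152 × 0.08314 × 321.05) / 1.38

P ≈ 2.94 bar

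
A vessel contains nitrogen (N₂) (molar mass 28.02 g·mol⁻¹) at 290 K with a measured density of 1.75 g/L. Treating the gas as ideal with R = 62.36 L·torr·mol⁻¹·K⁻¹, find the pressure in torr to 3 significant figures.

P ≈ 1.13e+03 torr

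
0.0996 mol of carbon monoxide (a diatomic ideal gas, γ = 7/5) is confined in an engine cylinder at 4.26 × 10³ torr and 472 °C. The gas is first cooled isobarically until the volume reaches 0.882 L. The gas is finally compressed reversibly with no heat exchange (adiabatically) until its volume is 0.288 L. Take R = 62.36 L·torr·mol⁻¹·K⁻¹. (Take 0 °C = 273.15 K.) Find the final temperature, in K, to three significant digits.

T₃ ≈ 947 K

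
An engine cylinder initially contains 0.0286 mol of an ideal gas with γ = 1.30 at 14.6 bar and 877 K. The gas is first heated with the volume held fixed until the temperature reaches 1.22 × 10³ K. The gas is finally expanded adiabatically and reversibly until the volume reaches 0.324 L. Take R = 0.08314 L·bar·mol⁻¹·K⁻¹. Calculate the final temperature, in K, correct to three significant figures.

T₃ ≈ 954 K

From PV = nRT: V₁ = nRT₁/P₁ = 0.1428 L.
V constant ⇒ P ∝ T: V₂ = V₁; P₂ = P₁·(T₂/T₁) = 20.31 bar.
Adiabatic (γ = 1.30), T V^(γ−1) and P V^γ constant: T₃ = T₂·(V₂/V₃)^(γ−1) = 954.2 K; P₃ = P₂·(V₂/V₃)^γ = 7.003 bar.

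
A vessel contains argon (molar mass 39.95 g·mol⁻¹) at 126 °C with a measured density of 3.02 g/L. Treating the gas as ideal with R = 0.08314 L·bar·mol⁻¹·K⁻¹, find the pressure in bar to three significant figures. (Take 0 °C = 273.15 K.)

ρ = PM/(RT) ⇒ P = ρRT/M = (3.02 × 0.08314 × 399.1) / 39.95

P ≈ 2.51 bar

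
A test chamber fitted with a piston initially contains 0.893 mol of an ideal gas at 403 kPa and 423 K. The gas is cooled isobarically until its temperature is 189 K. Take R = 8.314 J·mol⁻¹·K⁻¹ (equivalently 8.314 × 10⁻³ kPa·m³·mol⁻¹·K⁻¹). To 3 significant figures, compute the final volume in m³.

V₂ ≈ 0.00348 m³

From PV = nRT: V₁ = nRT₁/P₁ = 0.007793 m³.
P constant ⇒ V ∝ T: P₂ = P₁; V₂ = V₁·(T₂/T₁) = 0.003482 m³.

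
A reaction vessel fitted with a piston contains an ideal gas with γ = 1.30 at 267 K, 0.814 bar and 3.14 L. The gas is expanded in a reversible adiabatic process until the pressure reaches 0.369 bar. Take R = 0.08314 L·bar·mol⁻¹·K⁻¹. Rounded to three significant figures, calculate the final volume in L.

Reversible adiabatic, γ = 1.30: T₂ = T₁·(P₂/P₁)^((γ−1)/γ) = 222.4 K; V₂ = V₁·(P₁/P₂)^(1/γ) = 5.771 L.

V₂ ≈ 5.77 L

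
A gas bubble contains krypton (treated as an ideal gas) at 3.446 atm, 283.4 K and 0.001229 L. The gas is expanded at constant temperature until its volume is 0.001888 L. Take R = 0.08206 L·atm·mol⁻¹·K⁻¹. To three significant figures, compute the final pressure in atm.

P₂ ≈ 2.24 atm

Isothermal, so P V is constant: T₂ = T₁; P₂ = P₁·(V₁/V₂) = 2.243 atm.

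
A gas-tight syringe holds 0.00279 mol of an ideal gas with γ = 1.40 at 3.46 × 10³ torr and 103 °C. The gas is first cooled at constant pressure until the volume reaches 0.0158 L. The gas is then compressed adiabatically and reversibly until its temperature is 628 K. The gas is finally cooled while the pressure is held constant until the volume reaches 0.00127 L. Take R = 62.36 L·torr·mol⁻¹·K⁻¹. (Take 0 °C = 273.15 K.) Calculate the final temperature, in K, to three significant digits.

Convert: T₁ = 376.1 K.
From PV = nRT: V₁ = nRT₁/P₁ = 0.01891 L.
P constant ⇒ V ∝ T: P₂ = P₁; T₂ = T₁·(V₂/V₁) = 314.2 K.
Adiabatic (γ = 1.40), T V^(γ−1) and P V^γ constant: P₃ = P₂·(T₃/T₂)^(γ/(γ−1)) = 3.905e+04 torr; V₃ = V₂·(T₂/T₃)^(1/(γ−1)) = 0.002798 L.
Isobaric, so V/T is constant: P₄ = P₃; T₄ = T₃·(V₄/V₃) = 285.1 K.

T₄ ≈ 285 K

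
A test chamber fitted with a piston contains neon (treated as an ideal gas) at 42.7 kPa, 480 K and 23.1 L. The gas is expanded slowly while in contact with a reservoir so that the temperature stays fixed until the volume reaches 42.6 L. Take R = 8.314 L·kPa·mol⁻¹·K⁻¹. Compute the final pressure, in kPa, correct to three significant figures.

Isothermal, so P V is constant: T₂ = T₁; P₂ = P₁·(V₁/V₂) = 23.15 kPa.

P₂ ≈ 23.2 kPa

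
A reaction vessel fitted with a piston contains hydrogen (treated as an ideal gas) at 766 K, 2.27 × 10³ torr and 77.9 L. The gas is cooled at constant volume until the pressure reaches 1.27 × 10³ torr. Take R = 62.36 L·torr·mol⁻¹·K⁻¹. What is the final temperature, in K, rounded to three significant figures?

T₂ ≈ 429 K

Isochoric, so P/T is constant: V₂ = V₁; T₂ = T₁·(P₂/P₁) = 428.6 K.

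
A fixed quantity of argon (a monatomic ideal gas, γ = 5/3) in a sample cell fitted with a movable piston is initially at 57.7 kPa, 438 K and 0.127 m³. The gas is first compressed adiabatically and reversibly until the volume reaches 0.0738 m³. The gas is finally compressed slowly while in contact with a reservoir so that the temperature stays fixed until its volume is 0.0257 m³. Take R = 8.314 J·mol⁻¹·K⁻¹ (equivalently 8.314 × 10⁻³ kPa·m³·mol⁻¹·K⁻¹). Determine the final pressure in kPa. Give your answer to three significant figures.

Adiabatic (γ = 5/3), T V^(γ−1) and P V^γ constant: T₂ = T₁·(V₁/V₂)^(γ−1) = 629.0 K; P₂ = P₁·(V₁/V₂)^γ = 142.6 kPa.
T constant ⇒ Boyle's law P V = const: T₃ = T₂; P₃ = P₂·(V₂/V₃) = 409.5 kPa.

P₃ ≈ 409 kPa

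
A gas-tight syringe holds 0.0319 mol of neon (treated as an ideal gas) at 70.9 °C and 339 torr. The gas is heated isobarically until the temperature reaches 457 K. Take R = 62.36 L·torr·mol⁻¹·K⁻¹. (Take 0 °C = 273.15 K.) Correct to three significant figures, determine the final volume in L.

V₂ ≈ 2.68 L

Convert: T₁ = 344.0 K.
From PV = nRT: V₁ = nRT₁/P₁ = 2.019 L.
P constant ⇒ V ∝ T: P₂ = P₁; V₂ = V₁·(T₂/T₁) = 2.682 L.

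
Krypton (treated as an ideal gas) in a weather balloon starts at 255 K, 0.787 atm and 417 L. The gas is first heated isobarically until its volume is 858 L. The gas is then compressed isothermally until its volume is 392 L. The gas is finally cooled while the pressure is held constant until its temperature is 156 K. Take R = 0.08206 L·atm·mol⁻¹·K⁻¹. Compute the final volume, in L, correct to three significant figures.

Isobaric, so V/T is constant: P₂ = P₁; T₂ = T₁·(V₂/V₁) = 524.7 K.
Isothermal, so P V is constant: T₃ = T₂; P₃ = P₂·(V₂/V₃) = 1.723 atm.
Isobaric, so V/T is constant: P₄ = P₃; V₄ = V₃·(T₄/T₃) = 116.6 L.

V₄ ≈ 117 L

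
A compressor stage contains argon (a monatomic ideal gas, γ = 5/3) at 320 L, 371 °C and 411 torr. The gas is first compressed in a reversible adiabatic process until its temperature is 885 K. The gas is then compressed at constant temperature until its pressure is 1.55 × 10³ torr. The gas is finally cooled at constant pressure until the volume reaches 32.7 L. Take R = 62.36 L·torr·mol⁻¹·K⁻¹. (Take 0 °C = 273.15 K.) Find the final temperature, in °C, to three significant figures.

Convert: T₁ = 644.1 K.
Adiabatic (γ = 5/3), T V^(γ−1) and P V^γ constant: P₂ = P₁·(T₂/T₁)^(γ/(γ−1)) = 909.4 torr; V₂ = V₁·(T₁/T₂)^(1/(γ−1)) = 198.7 L.
Isothermal, so P V is constant: T₃ = T₂; V₃ = V₂·(P₂/P₃) = 116.6 L.
P constant ⇒ V ∝ T: P₄ = P₃; T₄ = T₃·(V₄/V₃) = 248.2 K.

T₄ ≈ -24.9 °C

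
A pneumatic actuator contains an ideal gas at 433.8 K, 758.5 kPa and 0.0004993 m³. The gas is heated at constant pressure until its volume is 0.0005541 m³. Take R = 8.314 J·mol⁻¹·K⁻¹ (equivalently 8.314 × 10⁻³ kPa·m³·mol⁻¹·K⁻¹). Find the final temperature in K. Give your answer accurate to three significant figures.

T₂ ≈ 481 K

Isobaric, so V/T is constant: P₂ = P₁; T₂ = T₁·(V₂/V₁) = 481.4 K.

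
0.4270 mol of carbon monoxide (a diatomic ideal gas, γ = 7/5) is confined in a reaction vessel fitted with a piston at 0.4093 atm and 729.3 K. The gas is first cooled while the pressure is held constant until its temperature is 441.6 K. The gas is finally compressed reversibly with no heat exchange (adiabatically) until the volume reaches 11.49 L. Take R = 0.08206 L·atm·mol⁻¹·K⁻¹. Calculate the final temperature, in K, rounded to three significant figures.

From PV = nRT: V₁ = nRT₁/P₁ = 62.43 L.
Isobaric, so V/T is constant: P₂ = P₁; V₂ = V₁·(T₂/T₁) = 37.80 L.
Reversible adiabatic, γ = 7/5: T₃ = T₂·(V₂/V₃)^(γ−1) = 711.1 K; P₃ = P₂·(V₂/V₃)^γ = 2.168 atm.

T₃ ≈ 711 K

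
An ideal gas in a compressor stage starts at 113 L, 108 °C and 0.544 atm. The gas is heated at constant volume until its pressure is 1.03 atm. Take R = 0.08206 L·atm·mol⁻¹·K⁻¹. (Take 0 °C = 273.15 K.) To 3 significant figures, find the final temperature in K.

Convert: T₁ = 381.1 K.
Isochoric, so P/T is constant: V₂ = V₁; T₂ = T₁·(P₂/P₁) = 721.7 K.

T₂ ≈ 722 K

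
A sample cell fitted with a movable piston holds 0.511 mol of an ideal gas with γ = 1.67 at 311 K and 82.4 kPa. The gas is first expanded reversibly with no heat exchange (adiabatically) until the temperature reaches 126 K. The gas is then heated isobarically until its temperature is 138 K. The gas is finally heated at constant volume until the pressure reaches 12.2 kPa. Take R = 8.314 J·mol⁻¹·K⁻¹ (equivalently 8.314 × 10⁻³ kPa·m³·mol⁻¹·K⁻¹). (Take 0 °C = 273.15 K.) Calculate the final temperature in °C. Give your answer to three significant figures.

From PV = nRT: V₁ = nRT₁/P₁ = 0.01603 m³.
Reversible adiabatic, γ = 1.67: P₂ = P₁·(T₂/T₁)^(γ/(γ−1)) = 8.667 kPa; V₂ = V₁·(T₁/T₂)^(1/(γ−1)) = 0.06176 m³.
P constant ⇒ V ∝ T: P₃ = P₂; V₃ = V₂·(T₃/T₂) = 0.06764 m³.
V constant ⇒ P ∝ T: V₄ = V₃; T₄ = T₃·(P₄/P₃) = 194.2 K.

T₄ ≈ -78.9 °C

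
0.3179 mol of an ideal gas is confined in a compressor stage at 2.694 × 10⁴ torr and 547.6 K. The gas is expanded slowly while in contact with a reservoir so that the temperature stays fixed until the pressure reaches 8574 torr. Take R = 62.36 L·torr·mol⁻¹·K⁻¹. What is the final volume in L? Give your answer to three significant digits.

V₂ ≈ 1.27 L

From PV = nRT: V₁ = nRT₁/P₁ = 0.4030 L.
Isothermal, so P V is constant: T₂ = T₁; V₂ = V₁·(P₁/P₂) = 1.266 L.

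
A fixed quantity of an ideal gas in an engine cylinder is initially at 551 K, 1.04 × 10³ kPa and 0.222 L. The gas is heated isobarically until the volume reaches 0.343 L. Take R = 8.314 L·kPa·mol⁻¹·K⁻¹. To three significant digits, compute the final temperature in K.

T₂ ≈ 851 K

P constant ⇒ V ∝ T: P₂ = P₁; T₂ = T₁·(V₂/V₁) = 851.3 K.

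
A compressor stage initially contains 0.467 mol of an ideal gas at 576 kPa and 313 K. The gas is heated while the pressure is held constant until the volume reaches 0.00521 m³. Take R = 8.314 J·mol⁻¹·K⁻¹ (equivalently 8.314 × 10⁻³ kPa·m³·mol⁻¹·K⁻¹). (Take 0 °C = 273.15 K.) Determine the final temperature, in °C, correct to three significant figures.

From PV = nRT: V₁ = nRT₁/P₁ = 0.002110 m³.
P constant ⇒ V ∝ T: P₂ = P₁; T₂ = T₁·(V₂/V₁) = 772.9 K.

T₂ ≈ 500 °C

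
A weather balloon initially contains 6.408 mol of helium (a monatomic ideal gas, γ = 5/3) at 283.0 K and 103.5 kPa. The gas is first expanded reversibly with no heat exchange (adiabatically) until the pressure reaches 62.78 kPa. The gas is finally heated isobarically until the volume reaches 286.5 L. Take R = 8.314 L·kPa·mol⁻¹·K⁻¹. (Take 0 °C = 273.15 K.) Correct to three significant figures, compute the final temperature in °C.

From PV = nRT: V₁ = nRT₁/P₁ = 145.7 L.
Reversible adiabatic, γ = 5/3: T₂ = T₁·(P₂/P₁)^((γ−1)/γ) = 231.7 K; V₂ = V₁·(P₁/P₂)^(1/γ) = 196.6 L.
P constant ⇒ V ∝ T: P₃ = P₂; T₃ = T₂·(V₃/V₂) = 337.6 K.

T₃ ≈ 64.5 °C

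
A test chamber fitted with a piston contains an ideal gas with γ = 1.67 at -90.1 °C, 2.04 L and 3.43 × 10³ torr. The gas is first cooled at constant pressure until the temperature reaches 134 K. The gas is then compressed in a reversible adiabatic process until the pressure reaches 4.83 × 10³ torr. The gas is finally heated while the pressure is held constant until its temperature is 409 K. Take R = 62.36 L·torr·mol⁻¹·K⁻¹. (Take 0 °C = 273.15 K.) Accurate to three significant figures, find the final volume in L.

Convert: T₁ = 183.0 K.
Isobaric, so V/T is constant: P₂ = P₁; V₂ = V₁·(T₂/T₁) = 1.493 L.
Adiabatic (γ = 1.67), T V^(γ−1) and P V^γ constant: T₃ = T₂·(P₃/P₂)^((γ−1)/γ) = 153.7 K; V₃ = V₂·(P₂/P₃)^(1/γ) = 1.217 L.
Isobaric, so V/T is constant: P₄ = P₃; V₄ = V₃·(T₄/T₃) = 3.237 L.

V₄ ≈ 3.24 L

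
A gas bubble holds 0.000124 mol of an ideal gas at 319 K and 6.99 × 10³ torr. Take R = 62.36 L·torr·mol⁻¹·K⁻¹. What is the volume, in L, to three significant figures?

V ≈ 0.000353 L

PV = nRT ⇒ V = nRT/P = (0.000124 × 62.36 × 319) / 6.99e+03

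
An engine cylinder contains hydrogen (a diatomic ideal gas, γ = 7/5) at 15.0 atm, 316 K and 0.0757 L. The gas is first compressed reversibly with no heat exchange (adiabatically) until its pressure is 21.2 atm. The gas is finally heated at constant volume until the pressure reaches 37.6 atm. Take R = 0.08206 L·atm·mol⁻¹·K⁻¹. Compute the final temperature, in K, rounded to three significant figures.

T₃ ≈ 619 K

Reversible adiabatic, γ = 7/5: T₂ = T₁·(P₂/P₁)^((γ−1)/γ) = 348.8 K; V₂ = V₁·(P₁/P₂)^(1/γ) = 0.05913 L.
V constant ⇒ P ∝ T: V₃ = V₂; T₃ = T₂·(P₃/P₂) = 618.7 K.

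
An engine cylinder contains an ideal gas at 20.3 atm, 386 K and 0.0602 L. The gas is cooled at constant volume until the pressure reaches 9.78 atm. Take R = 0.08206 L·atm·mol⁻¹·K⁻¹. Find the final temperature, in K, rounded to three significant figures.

T₂ ≈ 186 K

Isochoric, so P/T is constant: V₂ = V₁; T₂ = T₁·(P₂/P₁) = 186.0 K.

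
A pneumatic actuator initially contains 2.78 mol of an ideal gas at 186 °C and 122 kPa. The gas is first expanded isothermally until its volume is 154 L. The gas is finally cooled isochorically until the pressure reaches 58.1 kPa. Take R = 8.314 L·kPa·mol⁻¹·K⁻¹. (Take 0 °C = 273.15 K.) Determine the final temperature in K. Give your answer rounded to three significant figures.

T₃ ≈ 387 K

Convert: T₁ = 459.1 K.
From PV = nRT: V₁ = nRT₁/P₁ = 86.99 L.
Isothermal, so P V is constant: T₂ = T₁; P₂ = P₁·(V₁/V₂) = 68.91 kPa.
V constant ⇒ P ∝ T: V₃ = V₂; T₃ = T₂·(P₃/P₂) = 387.1 K.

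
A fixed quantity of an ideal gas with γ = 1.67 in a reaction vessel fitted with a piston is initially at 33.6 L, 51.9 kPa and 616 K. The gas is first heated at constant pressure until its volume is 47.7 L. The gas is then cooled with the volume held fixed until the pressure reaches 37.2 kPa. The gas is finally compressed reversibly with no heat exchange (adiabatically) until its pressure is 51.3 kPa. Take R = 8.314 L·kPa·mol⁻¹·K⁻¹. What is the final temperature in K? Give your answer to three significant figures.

P constant ⇒ V ∝ T: P₂ = P₁; T₂ = T₁·(V₂/V₁) = 874.5 K.
V constant ⇒ P ∝ T: V₃ = V₂; T₃ = T₂·(P₃/P₂) = 626.8 K.
Reversible adiabatic, γ = 1.67: T₄ = T₃·(P₄/P₃)^((γ−1)/γ) = 713.1 K; V₄ = V₃·(P₃/P₄)^(1/γ) = 39.35 L.

T₄ ≈ 713 K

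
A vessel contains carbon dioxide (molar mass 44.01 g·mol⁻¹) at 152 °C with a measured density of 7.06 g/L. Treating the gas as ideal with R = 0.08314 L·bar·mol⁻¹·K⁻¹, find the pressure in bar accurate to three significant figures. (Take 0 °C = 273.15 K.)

P ≈ 5.67 bar

ρ = PM/(RT) ⇒ P = ρRT/M = (7.06 × 0.08314 × 425.1) / 44.01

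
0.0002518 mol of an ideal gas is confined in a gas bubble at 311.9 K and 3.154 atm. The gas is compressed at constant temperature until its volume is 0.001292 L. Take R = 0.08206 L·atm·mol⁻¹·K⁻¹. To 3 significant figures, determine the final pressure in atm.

P₂ ≈ 4.99 atm

From PV = nRT: V₁ = nRT₁/P₁ = 0.002043 L.
T constant ⇒ Boyle's law P V = const: T₂ = T₁; P₂ = P₁·(V₁/V₂) = 4.988 atm.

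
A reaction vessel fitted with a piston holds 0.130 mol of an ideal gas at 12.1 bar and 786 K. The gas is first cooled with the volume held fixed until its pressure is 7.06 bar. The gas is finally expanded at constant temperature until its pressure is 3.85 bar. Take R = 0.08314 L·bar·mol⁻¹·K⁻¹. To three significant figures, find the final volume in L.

V₃ ≈ 1.29 L

From PV = nRT: V₁ = nRT₁/P₁ = 0.7021 L.
Isochoric, so P/T is constant: V₂ = V₁; T₂ = T₁·(P₂/P₁) = 458.6 K.
Isothermal, so P V is constant: T₃ = T₂; V₃ = V₂·(P₂/P₃) = 1.287 L.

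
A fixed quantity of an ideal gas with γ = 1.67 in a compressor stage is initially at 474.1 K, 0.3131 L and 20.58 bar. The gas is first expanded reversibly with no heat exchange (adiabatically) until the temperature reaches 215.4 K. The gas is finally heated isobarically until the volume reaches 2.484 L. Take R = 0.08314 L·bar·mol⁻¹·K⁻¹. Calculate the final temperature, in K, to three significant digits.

T₃ ≈ 526 K

Reversible adiabatic, γ = 1.67: P₂ = P₁·(T₂/T₁)^(γ/(γ−1)) = 2.880 bar; V₂ = V₁·(T₁/T₂)^(1/(γ−1)) = 1.016 L.
P constant ⇒ V ∝ T: P₃ = P₂; T₃ = T₂·(V₃/V₂) = 526.4 K.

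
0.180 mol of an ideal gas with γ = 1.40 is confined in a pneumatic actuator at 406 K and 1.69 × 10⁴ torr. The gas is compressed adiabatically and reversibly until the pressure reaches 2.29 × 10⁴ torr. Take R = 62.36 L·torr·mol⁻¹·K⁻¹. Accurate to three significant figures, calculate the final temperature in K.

T₂ ≈ 443 K

From PV = nRT: V₁ = nRT₁/P₁ = 0.2697 L.
Adiabatic (γ = 1.40), T V^(γ−1) and P V^γ constant: T₂ = T₁·(P₂/P₁)^((γ−1)/γ) = 442.8 K; V₂ = V₁·(P₁/P₂)^(1/γ) = 0.2171 L.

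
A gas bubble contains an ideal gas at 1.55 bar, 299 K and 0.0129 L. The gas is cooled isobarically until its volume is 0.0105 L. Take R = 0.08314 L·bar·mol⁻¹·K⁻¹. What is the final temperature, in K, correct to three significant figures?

P constant ⇒ V ∝ T: P₂ = P₁; T₂ = T₁·(V₂/V₁) = 243.4 K.

T₂ ≈ 243 K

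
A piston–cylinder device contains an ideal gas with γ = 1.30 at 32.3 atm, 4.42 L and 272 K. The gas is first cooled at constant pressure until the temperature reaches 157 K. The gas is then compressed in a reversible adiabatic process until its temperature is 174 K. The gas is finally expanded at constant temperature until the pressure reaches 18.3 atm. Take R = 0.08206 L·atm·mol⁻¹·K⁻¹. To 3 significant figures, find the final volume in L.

V₄ ≈ 4.99 L

P constant ⇒ V ∝ T: P₂ = P₁; V₂ = V₁·(T₂/T₁) = 2.551 L.
Adiabatic (γ = 1.30), T V^(γ−1) and P V^γ constant: P₃ = P₂·(T₃/T₂)^(γ/(γ−1)) = 50.43 atm; V₃ = V₂·(T₂/T₃)^(1/(γ−1)) = 1.811 L.
Isothermal, so P V is constant: T₄ = T₃; V₄ = V₃·(P₃/P₄) = 4.991 L.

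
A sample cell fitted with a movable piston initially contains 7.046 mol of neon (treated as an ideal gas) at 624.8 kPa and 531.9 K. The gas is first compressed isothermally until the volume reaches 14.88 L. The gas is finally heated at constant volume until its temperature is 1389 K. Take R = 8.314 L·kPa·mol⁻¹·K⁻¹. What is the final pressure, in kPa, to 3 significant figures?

P₃ ≈ 5.47e+03 kPa

From PV = nRT: V₁ = nRT₁/P₁ = 49.87 L.
T constant ⇒ Boyle's law P V = const: T₂ = T₁; P₂ = P₁·(V₁/V₂) = 2094 kPa.
Isochoric, so P/T is constant: V₃ = V₂; P₃ = P₂·(T₃/T₂) = 5468 kPa.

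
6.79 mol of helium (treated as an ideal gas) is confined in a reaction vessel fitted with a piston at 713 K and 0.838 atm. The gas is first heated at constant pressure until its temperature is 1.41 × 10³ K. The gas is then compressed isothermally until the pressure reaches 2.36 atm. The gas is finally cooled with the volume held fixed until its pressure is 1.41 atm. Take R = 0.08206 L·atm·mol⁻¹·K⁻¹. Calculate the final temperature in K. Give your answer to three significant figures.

From PV = nRT: V₁ = nRT₁/P₁ = 474.1 L.
Isobaric, so V/T is constant: P₂ = P₁; V₂ = V₁·(T₂/T₁) = 937.5 L.
T constant ⇒ Boyle's law P V = const: T₃ = T₂; V₃ = V₂·(P₂/P₃) = 332.9 L.
V constant ⇒ P ∝ T: V₄ = V₃; T₄ = T₃·(P₄/P₃) = 842.4 K.

T₄ ≈ 842 K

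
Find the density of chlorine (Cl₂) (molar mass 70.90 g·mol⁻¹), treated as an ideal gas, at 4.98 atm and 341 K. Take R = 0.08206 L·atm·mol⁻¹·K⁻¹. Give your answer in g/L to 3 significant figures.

ρ = PM/(RT) = (4.98 × 70.90) / (0.08206 × 341.0)

ρ ≈ 12.6 g/L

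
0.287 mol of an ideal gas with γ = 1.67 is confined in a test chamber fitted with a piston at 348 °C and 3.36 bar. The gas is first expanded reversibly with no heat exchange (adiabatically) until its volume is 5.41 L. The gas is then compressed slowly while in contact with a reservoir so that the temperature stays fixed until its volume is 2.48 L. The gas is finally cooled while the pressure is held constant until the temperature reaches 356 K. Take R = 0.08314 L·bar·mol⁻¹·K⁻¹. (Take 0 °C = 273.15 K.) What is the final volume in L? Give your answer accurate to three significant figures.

Convert: T₁ = 621.1 K.
From PV = nRT: V₁ = nRT₁/P₁ = 4.411 L.
Reversible adiabatic, γ = 1.67: T₂ = T₁·(V₁/V₂)^(γ−1) = 541.8 K; P₂ = P₁·(V₁/V₂)^γ = 2.389 bar.
Isothermal, so P V is constant: T₃ = T₂; P₃ = P₂·(V₂/V₃) = 5.212 bar.
P constant ⇒ V ∝ T: P₄ = P₃; V₄ = V₃·(T₄/T₃) = 1.630 L.

V₄ ≈ 1.63 L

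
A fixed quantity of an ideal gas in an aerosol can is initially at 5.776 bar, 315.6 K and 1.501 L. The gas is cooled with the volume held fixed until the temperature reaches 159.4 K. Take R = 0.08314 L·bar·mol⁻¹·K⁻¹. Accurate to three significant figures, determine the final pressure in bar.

Isochoric, so P/T is constant: V₂ = V₁; P₂ = P₁·(T₂/T₁) = 2.917 bar.

P₂ ≈ 2.92 bar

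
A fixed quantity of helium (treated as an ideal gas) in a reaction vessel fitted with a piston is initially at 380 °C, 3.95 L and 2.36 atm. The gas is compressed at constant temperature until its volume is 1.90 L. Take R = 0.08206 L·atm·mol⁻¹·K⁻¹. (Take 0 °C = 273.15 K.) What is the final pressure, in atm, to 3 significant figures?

P₂ ≈ 4.91 atm

Convert: T₁ = 653.1 K.
Isothermal, so P V is constant: T₂ = T₁; P₂ = P₁·(V₁/V₂) = 4.906 atm.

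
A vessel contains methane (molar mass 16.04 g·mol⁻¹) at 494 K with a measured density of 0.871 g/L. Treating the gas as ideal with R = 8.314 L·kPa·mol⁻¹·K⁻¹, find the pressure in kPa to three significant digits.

P ≈ 223 kPa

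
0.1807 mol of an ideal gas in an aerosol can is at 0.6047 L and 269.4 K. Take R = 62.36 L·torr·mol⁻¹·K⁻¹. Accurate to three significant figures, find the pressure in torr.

PV = nRT ⇒ P = nRT/V = (0.1807 × 62.36 × 269.4) / 0.6047

P ≈ 5.02e+03 torr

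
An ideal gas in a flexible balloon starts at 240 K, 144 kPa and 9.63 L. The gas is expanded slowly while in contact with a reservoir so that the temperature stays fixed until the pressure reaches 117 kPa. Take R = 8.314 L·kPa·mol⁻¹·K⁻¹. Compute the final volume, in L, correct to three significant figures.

V₂ ≈ 11.9 L

T constant ⇒ Boyle's law P V = const: T₂ = T₁; V₂ = V₁·(P₁/P₂) = 11.85 L.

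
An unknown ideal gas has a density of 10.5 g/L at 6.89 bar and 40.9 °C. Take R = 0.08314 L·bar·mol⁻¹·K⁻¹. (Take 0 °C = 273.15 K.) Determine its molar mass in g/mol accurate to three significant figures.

M ≈ 39.8 g/mol

ρ = PM/(RT) ⇒ M = ρRT/P = (10.5 × 0.08314 × 314.0) / 6.89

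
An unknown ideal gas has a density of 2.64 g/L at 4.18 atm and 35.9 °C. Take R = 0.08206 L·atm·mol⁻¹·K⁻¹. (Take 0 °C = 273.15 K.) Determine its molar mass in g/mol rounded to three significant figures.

M ≈ 16.0 g/mol

ρ = PM/(RT) ⇒ M = ρRT/P = (2.64 × 0.08206 × 309.0) / 4.18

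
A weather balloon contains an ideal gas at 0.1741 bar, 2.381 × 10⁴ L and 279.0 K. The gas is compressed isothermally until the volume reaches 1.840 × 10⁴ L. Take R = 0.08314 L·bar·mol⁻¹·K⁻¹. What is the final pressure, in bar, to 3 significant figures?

T constant ⇒ Boyle's law P V = const: T₂ = T₁; P₂ = P₁·(V₁/V₂) = 0.2253 bar.

P₂ ≈ 0.225 bar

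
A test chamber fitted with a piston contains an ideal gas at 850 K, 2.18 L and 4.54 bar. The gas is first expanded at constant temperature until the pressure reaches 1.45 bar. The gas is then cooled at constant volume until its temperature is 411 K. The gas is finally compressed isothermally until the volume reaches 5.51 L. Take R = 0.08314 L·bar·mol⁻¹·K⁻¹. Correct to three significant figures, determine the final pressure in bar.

Isothermal, so P V is constant: T₂ = T₁; V₂ = V₁·(P₁/P₂) = 6.826 L.
Isochoric, so P/T is constant: V₃ = V₂; P₃ = P₂·(T₃/T₂) = 0.7011 bar.
T constant ⇒ Boyle's law P V = const: T₄ = T₃; P₄ = P₃·(V₃/V₄) = 0.8685 bar.

P₄ ≈ 0.869 bar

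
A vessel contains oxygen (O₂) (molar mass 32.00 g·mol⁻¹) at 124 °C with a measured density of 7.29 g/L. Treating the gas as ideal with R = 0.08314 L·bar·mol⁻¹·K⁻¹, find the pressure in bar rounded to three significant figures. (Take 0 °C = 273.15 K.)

ρ = PM/(RT) ⇒ P = ρRT/M = (7.29 × 0.08314 × 397.1) / 32.00

P ≈ 7.52 bar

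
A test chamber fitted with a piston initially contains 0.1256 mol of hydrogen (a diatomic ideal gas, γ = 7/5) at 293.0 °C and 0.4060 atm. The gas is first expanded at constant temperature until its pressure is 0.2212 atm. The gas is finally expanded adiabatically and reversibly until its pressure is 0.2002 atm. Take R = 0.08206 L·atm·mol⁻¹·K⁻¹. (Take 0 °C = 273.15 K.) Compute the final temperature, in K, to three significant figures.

T₃ ≈ 550 K

Convert: T₁ = 566.1 K.
From PV = nRT: V₁ = nRT₁/P₁ = 14.37 L.
T constant ⇒ Boyle's law P V = const: T₂ = T₁; V₂ = V₁·(P₁/P₂) = 26.38 L.
Reversible adiabatic, γ = 7/5: T₃ = T₂·(P₃/P₂)^((γ−1)/γ) = 550.2 K; V₃ = V₂·(P₂/P₃)^(1/γ) = 28.33 L.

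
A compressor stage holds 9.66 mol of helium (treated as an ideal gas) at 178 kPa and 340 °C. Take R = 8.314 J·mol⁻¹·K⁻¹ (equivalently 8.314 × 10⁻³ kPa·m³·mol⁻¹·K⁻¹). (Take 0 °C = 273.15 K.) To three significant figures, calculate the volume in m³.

V ≈ 0.277 m³

Convert: T = 613.15 K.
PV = nRT ⇒ V = nRT/P = (9.66 × 8.314 × 10⁻³ × 613.15) / 178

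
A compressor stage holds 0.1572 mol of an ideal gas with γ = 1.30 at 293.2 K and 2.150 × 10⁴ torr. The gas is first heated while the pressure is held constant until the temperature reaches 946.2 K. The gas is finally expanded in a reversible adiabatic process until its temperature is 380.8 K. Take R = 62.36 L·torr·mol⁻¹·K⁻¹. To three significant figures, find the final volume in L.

V₃ ≈ 8.96 L

From PV = nRT: V₁ = nRT₁/P₁ = 0.1337 L.
P constant ⇒ V ∝ T: P₂ = P₁; V₂ = V₁·(T₂/T₁) = 0.4314 L.
Adiabatic (γ = 1.30), T V^(γ−1) and P V^γ constant: P₃ = P₂·(T₃/T₂)^(γ/(γ−1)) = 416.4 torr; V₃ = V₂·(T₂/T₃)^(1/(γ−1)) = 8.964 L.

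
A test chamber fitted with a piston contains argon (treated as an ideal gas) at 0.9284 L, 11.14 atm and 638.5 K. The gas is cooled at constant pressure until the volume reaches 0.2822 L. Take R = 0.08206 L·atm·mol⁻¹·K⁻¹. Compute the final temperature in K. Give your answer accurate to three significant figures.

P constant ⇒ V ∝ T: P₂ = P₁; T₂ = T₁·(V₂/V₁) = 194.1 K.

T₂ ≈ 194 K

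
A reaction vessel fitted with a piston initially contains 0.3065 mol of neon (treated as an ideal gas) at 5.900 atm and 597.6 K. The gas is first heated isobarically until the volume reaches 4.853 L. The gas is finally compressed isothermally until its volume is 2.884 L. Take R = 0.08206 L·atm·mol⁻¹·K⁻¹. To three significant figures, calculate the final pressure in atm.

P₃ ≈ 9.93 atm

From PV = nRT: V₁ = nRT₁/P₁ = 2.548 L.
Isobaric, so V/T is constant: P₂ = P₁; T₂ = T₁·(V₂/V₁) = 1138 K.
Isothermal, so P V is constant: T₃ = T₂; P₃ = P₂·(V₂/V₃) = 9.928 atm.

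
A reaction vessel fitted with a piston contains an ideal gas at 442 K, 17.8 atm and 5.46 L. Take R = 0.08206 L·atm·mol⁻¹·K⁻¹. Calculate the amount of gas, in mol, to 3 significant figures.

PV = nRT ⇒ n = PV/(RT) = (17.8 × 5.46) / (0.08206 × 442)

n ≈ 2.68 mol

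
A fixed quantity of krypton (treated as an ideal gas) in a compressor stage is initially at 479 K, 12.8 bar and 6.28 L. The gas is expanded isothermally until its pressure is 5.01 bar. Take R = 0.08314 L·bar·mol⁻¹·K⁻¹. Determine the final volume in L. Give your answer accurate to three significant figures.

V₂ ≈ 16.0 L

T constant ⇒ Boyle's law P V = const: T₂ = T₁; V₂ = V₁·(P₁/P₂) = 16.04 L.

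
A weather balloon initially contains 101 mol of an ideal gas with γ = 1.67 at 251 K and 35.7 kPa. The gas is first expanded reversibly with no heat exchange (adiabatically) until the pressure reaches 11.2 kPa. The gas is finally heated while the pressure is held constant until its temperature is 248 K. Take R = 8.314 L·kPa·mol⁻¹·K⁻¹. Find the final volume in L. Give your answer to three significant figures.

From PV = nRT: V₁ = nRT₁/P₁ = 5904 L.
Adiabatic (γ = 1.67), T V^(γ−1) and P V^γ constant: T₂ = T₁·(P₂/P₁)^((γ−1)/γ) = 157.6 K; V₂ = V₁·(P₁/P₂)^(1/γ) = 1.182e+04 L.
P constant ⇒ V ∝ T: P₃ = P₂; V₃ = V₂·(T₃/T₂) = 1.859e+04 L.

V₃ ≈ 1.86e+04 L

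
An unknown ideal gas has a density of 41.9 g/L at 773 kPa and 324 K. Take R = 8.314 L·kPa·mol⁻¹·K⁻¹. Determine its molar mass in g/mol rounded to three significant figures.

M ≈ 146 g/mol

ρ = PM/(RT) ⇒ M = ρRT/P = (41.9 × 8.314 × 324.0) / 773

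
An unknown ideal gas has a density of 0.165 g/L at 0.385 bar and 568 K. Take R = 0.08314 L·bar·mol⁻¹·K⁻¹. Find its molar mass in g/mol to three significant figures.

M ≈ 20.2 g/mol

ρ = PM/(RT) ⇒ M = ρRT/P = (0.165 × 0.08314 × 568.0) / 0.385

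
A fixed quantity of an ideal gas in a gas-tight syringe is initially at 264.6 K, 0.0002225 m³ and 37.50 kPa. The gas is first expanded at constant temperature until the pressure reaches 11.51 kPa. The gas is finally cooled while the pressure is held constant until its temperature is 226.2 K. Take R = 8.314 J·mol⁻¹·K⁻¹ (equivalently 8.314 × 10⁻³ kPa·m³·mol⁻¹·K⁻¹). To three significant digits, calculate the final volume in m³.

Isothermal, so P V is constant: T₂ = T₁; V₂ = V₁·(P₁/P₂) = 0.0007249 m³.
Isobaric, so V/T is constant: P₃ = P₂; V₃ = V₂·(T₃/T₂) = 0.0006197 m³.

V₃ ≈ 0.000620 m³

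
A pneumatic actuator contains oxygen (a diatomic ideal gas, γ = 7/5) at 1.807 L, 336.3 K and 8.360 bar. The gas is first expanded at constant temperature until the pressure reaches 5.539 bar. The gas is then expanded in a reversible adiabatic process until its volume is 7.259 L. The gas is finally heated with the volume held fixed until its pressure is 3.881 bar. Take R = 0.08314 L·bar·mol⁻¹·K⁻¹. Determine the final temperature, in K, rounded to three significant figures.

T₄ ≈ 627 K

Isothermal, so P V is constant: T₂ = T₁; V₂ = V₁·(P₁/P₂) = 2.727 L.
Reversible adiabatic, γ = 7/5: T₃ = T₂·(V₂/V₃)^(γ−1) = 227.3 K; P₃ = P₂·(V₂/V₃)^γ = 1.407 bar.
V constant ⇒ P ∝ T: V₄ = V₃; T₄ = T₃·(P₄/P₃) = 627.2 K.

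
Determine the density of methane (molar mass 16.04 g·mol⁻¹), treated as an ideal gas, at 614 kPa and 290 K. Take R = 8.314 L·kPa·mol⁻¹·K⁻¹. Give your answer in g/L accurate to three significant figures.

ρ ≈ 4.08 g/L

ρ = PM/(RT) = (614 × 16.04) / (8.314 × 290.0)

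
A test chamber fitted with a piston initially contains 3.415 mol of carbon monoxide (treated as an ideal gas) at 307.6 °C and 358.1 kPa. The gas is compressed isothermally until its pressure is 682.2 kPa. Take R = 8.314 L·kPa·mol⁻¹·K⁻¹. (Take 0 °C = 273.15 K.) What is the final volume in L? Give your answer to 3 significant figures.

Convert: T₁ = 580.8 K.
From PV = nRT: V₁ = nRT₁/P₁ = 46.05 L.
Isothermal, so P V is constant: T₂ = T₁; V₂ = V₁·(P₁/P₂) = 24.17 L.

V₂ ≈ 24.2 L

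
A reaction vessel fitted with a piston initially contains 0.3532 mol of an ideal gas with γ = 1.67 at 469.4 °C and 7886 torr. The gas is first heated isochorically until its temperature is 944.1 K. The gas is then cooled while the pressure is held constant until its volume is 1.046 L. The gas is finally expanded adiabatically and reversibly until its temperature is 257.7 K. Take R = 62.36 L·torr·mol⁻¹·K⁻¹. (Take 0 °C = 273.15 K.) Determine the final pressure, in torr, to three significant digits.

P₄ ≈ 2.17e+03 torr

Convert: T₁ = 742.5 K.
From PV = nRT: V₁ = nRT₁/P₁ = 2.074 L.
Isochoric, so P/T is constant: V₂ = V₁; P₂ = P₁·(T₂/T₁) = 1.003e+04 torr.
P constant ⇒ V ∝ T: P₃ = P₂; T₃ = T₂·(V₃/V₂) = 476.2 K.
Adiabatic (γ = 1.67), T V^(γ−1) and P V^γ constant: P₄ = P₃·(T₄/T₃)^(γ/(γ−1)) = 2170 torr; V₄ = V₃·(T₃/T₄)^(1/(γ−1)) = 2.615 L.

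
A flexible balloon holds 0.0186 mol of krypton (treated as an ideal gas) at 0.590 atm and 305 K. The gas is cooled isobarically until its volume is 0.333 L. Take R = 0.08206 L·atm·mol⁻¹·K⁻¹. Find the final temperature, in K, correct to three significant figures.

T₂ ≈ 129 K

From PV = nRT: V₁ = nRT₁/P₁ = 0.7890 L.
P constant ⇒ V ∝ T: P₂ = P₁; T₂ = T₁·(V₂/V₁) = 128.7 K.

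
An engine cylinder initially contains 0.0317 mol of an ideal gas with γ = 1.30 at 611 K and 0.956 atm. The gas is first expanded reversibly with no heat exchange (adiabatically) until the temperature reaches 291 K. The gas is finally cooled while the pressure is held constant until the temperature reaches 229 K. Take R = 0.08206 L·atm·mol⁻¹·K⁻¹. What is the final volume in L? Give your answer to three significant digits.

From PV = nRT: V₁ = nRT₁/P₁ = 1.663 L.
Reversible adiabatic, γ = 1.30: P₂ = P₁·(T₂/T₁)^(γ/(γ−1)) = 0.03841 atm; V₂ = V₁·(T₁/T₂)^(1/(γ−1)) = 19.71 L.
Isobaric, so V/T is constant: P₃ = P₂; V₃ = V₂·(T₃/T₂) = 15.51 L.

V₃ ≈ 15.5 L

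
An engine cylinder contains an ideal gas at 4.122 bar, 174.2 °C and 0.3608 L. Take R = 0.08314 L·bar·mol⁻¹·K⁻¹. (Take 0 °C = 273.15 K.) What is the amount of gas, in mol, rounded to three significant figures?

Convert: T = 447.35 K.
PV = nRT ⇒ n = PV/(RT) = (4.122 × 0.3608) / (0.08314 × 447.35)

n ≈ 0.0400 mol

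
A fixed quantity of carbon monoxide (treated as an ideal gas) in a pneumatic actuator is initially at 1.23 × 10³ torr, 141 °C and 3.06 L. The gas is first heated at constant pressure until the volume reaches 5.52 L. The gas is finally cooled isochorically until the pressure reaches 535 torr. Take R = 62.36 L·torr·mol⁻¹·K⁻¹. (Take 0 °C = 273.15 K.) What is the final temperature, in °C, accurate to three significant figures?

T₃ ≈ 51.8 °C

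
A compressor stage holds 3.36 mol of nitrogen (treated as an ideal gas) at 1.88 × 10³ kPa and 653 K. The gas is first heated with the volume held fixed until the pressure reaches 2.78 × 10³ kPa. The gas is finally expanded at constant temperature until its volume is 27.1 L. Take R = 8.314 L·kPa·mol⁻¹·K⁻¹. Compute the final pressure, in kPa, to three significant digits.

P₃ ≈ 995 kPa

From PV = nRT: V₁ = nRT₁/P₁ = 9.703 L.
Isochoric, so P/T is constant: V₂ = V₁; T₂ = T₁·(P₂/P₁) = 965.6 K.
T constant ⇒ Boyle's law P V = const: T₃ = T₂; P₃ = P₂·(V₂/V₃) = 995.4 kPa.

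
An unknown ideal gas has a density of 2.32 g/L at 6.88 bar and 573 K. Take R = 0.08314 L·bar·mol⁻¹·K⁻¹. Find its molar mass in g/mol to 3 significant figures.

ρ = PM/(RT) ⇒ M = ρRT/P = (2.32 × 0.08314 × 573.0) / 6.88

M ≈ 16.1 g/mol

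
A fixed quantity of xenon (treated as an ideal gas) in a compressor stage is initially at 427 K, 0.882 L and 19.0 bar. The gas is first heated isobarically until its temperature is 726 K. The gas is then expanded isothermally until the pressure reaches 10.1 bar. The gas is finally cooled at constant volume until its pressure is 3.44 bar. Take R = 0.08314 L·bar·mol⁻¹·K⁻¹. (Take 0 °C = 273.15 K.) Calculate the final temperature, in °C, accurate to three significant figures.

T₄ ≈ -25.9 °C

P constant ⇒ V ∝ T: P₂ = P₁; V₂ = V₁·(T₂/T₁) = 1.500 L.
T constant ⇒ Boyle's law P V = const: T₃ = T₂; V₃ = V₂·(P₂/P₃) = 2.821 L.
V constant ⇒ P ∝ T: V₄ = V₃; T₄ = T₃·(P₄/P₃) = 247.3 K.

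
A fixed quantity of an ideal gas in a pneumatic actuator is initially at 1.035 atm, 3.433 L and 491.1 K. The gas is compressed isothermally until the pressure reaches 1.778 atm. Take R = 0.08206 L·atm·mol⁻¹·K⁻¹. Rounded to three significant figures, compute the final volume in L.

V₂ ≈ 2.00 L

Isothermal, so P V is constant: T₂ = T₁; V₂ = V₁·(P₁/P₂) = 1.998 L.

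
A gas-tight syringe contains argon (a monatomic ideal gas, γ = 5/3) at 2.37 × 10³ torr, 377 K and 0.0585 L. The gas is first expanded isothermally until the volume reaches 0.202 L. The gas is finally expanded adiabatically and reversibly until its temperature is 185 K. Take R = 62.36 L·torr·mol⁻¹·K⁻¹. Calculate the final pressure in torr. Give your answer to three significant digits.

P₃ ≈ 116 torr

Isothermal, so P V is constant: T₂ = T₁; P₂ = P₁·(V₁/V₂) = 686.4 torr.
Adiabatic (γ = 5/3), T V^(γ−1) and P V^γ constant: P₃ = P₂·(T₃/T₂)^(γ/(γ−1)) = 115.8 torr; V₃ = V₂·(T₂/T₃)^(1/(γ−1)) = 0.5876 L.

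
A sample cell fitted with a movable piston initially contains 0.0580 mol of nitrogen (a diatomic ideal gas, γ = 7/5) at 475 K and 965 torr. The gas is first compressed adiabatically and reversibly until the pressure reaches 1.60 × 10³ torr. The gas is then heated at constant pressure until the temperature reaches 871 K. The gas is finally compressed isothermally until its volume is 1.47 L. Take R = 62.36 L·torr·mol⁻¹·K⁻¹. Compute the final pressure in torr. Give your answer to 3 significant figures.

P₄ ≈ 2.14e+03 torr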